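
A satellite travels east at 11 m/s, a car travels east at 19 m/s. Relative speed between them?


Given: v_A = 11 m/s east, v_B = 19 m/s east
Both move in the same direction; relative speed = |v_A - v_B|
|11 - 19| = |-8|
= 8 m/s

8 m/s


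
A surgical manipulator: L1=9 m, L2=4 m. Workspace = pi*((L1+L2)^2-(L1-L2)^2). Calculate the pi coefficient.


Given: L1 = 9, L2 = 4
(L1+L2)^2 = (13)^2 = 169
(L1-L2)^2 = (5)^2 = 25
Difference = 169 - 25 = 144
This equals 4*L1*L2 = 4*9*4 = 144
Workspace area = 144*pi

144


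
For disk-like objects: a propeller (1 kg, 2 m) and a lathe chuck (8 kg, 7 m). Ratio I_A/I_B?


Given: M1=1 kg, R1=2 m, M2=8 kg, R2=7 m
For a disk: I = (1/2)*M*R^2, so I_A/I_B = (M1*R1^2)/(M2*R2^2)
M1*R1^2 = 1*4 = 4
M2*R2^2 = 8*49 = 392
I_A/I_B = 4/392 = 1/98

1/98


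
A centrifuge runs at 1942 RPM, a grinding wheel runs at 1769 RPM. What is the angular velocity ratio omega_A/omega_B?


Given: RPM_A = 1942, RPM_B = 1769
omega = 2*pi*RPM/60, so omega_A/omega_B = RPM_A / RPM_B
omega_A/omega_B = 1942 / 1769
omega_A/omega_B = 1942/1769

1942/1769


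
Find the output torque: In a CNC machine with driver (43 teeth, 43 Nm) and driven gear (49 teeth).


Given: N1 = 43, N2 = 49, T1 = 43 Nm
Using T2/T1 = N2/N1
T2 = T1 * N2 / N1
T2 = 43 * 49 / 43
T2 = 2107 / 43
T2 = 49 Nm

49 Nm


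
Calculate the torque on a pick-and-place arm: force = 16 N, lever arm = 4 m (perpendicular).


Given: F = 16 N, r = 4 m, angle = 90 deg (perpendicular)
Using tau = F * r * sin(90)
sin(90) = 1
tau = 16 * 4 * 1
tau = 64 Nm

64 Nm


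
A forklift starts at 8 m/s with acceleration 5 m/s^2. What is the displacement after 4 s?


Given: v0 = 8 m/s, a = 5 m/s^2, t = 4 s
Using s = v0*t + (1/2)*a*t^2
s = 8*4 + (1/2)*5*4^2
s = 32 + (1/2)*80
s = 32 + 40
s = 72

72 m


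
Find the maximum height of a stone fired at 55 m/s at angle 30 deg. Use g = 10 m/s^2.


Given: v0 = 55 m/s, theta = 30 deg, g = 10 m/s^2
sin^2(30) = 1/4
Using H = v0^2 * sin^2(theta) / (2*g)
H = 55^2 * 1/4 / (2*10)
H = 3025 * 1/4 / 20
H = 3025/4 / 20
H = 605/16 m

605/16 m


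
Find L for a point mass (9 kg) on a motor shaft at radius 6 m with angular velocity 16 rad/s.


Given: m = 9 kg, r = 6 m, omega = 16 rad/s
For a point mass: I = m*r^2
I = 9*6^2 = 9*36 = 324
L = I*omega = 324*16
L = 5184 kg*m^2/s

5184 kg*m^2/s


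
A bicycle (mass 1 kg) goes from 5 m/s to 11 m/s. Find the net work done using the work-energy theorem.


Given: m = 1 kg, v0 = 5 m/s, v = 11 m/s
Using W = (1/2)*m*(v^2 - v0^2)
v^2 = 11^2 = 121
v0^2 = 5^2 = 25
v^2 - v0^2 = 121 - 25 = 96
W = (1/2)*1*96 = 48 J

48 J


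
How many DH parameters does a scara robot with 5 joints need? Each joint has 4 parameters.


Given: 5 joints, 4 DH parameters per joint (d, theta, a, alpha)
Total DH parameters = number_of_joints * 4
Total = 5 * 4
Total = 20

20


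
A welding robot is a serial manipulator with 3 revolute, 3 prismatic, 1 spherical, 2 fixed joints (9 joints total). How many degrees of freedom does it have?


Given: serial robot with 3 revolute, 3 prismatic, 1 spherical, 2 fixed joints
DOF contribution per joint type: revolute=1, prismatic=1, spherical=3, fixed=0
DOF = 3*1 + 3*1 + 1*3 + 2*0
DOF = 9

9


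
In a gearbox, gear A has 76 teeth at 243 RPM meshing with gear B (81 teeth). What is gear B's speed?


Given: N1 = 76 teeth, w1 = 243 RPM, N2 = 81 teeth
Using N1*w1 = N2*w2
w2 = N1*w1 / N2
w2 = 76*243 / 81
w2 = 18468 / 81
w2 = 228 RPM

228 RPM


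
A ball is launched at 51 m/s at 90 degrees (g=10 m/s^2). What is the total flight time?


Given: v0 = 51 m/s, theta = 90 deg, g = 10 m/s^2
sin(90) = 1
Using T = 2*v0*sin(theta) / g
T = 2*51*1 / 10
T = 102 / 10
T = 51/5 s

51/5 s


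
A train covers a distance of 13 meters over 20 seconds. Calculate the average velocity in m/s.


Given: distance d = 13 m, time t = 20 s
Using v = d / t
v = 13 / 20
v = 13/20 m/s

13/20 m/s


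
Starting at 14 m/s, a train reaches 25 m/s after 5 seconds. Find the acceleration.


Given: initial velocity v0 = 14 m/s, final velocity v = 25 m/s, time t = 5 s
Using a = (v - v0) / t
a = (25 - 14) / 5
a = 11 / 5
a = 11/5 m/s^2

11/5 m/s^2


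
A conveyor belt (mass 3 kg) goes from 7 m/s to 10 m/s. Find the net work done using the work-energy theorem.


Given: m = 3 kg, v0 = 7 m/s, v = 10 m/s
Using W = (1/2)*m*(v^2 - v0^2)
v^2 = 10^2 = 100
v0^2 = 7^2 = 49
v^2 - v0^2 = 100 - 49 = 51
W = (1/2)*3*51 = 153/2 J

153/2 J


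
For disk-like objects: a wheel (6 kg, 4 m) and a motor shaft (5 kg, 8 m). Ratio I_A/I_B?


Given: M1=6 kg, R1=4 m, M2=5 kg, R2=8 m
For a disk: I = (1/2)*M*R^2, so I_A/I_B = (M1*R1^2)/(M2*R2^2)
M1*R1^2 = 6*16 = 96
M2*R2^2 = 5*64 = 320
I_A/I_B = 96/320 = 3/10

3/10


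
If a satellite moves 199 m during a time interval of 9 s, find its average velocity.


Given: distance d = 199 m, time t = 9 s
Using v = d / t
v = 199 / 9
v = 199/9 m/s

199/9 m/s


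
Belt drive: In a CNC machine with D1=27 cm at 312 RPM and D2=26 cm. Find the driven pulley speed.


Given: D1 = 27 cm, w1 = 312 RPM, D2 = 26 cm
Using D1*w1 = D2*w2
w2 = D1*w1 / D2
w2 = 27*312 / 26
w2 = 8424 / 26
w2 = 324 RPM

324 RPM


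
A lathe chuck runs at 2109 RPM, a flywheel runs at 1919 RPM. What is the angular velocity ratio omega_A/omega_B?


Given: RPM_A = 2109, RPM_B = 1919
omega = 2*pi*RPM/60, so omega_A/omega_B = RPM_A / RPM_B
omega_A/omega_B = 2109 / 1919
omega_A/omega_B = 111/101

111/101


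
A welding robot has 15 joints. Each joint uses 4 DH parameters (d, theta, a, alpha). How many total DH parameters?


Given: 15 joints, 4 DH parameters per joint (d, theta, a, alpha)
Total DH parameters = number_of_joints * 4
Total = 15 * 4
Total = 60

60


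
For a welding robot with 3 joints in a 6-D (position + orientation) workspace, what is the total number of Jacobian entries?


Given: task space dimension = 6, joints = 3
Jacobian is a 6 x 3 matrix
Total entries = rows * columns
Total = 6 * 3
Total = 18

18


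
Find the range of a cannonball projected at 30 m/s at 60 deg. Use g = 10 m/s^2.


Given: v0 = 30 m/s, theta = 60 deg, g = 10 m/s^2
sin(2*60) = sin(120) = sqrt(3)/2
Using R = v0^2 * sin(2*theta) / g
R = 30^2 * (sqrt(3)/2) / 10
R = 900 * sqrt(3) / 20
R = 45*sqrt(3) m

45*sqrt(3) m


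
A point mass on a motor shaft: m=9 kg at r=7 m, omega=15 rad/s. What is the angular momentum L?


Given: m = 9 kg, r = 7 m, omega = 15 rad/s
For a point mass: I = m*r^2
I = 9*7^2 = 9*49 = 441
L = I*omega = 441*15
L = 6615 kg*m^2/s

6615 kg*m^2/s


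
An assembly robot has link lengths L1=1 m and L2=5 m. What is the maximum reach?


Given: L1 = 1 m, L2 = 5 m
For a 2-link planar arm, max reach = L1 + L2 (fully extended)
Max reach = 1 + 5
Max reach = 6 m

6 m


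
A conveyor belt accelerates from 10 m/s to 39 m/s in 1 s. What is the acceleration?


Given: initial velocity v0 = 10 m/s, final velocity v = 39 m/s, time t = 1 s
Using a = (v - v0) / t
a = (39 - 10) / 1
a = 29 / 1
a = 29 m/s^2

29 m/s^2


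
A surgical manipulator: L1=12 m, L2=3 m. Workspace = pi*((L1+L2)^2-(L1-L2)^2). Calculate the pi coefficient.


Given: L1 = 12, L2 = 3
(L1+L2)^2 = (15)^2 = 225
(L1-L2)^2 = (9)^2 = 81
Difference = 225 - 81 = 144
This equals 4*L1*L2 = 4*12*3 = 144
Workspace area = 144*pi

144


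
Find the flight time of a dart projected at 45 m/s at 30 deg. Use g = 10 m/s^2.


Given: v0 = 45 m/s, theta = 30 deg, g = 10 m/s^2
sin(30) = 1/2
Using T = 2*v0*sin(theta) / g
T = 2*45*1/2 / 10
T = 45 / 10
T = 9/2 s

9/2 s


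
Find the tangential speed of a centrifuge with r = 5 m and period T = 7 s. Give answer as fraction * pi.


Given: radius r = 5 m, period T = 7 s
Using v = 2*pi*r / T
v = 2*pi*5 / 7
v = 10*pi / 7
v = 10/7*pi m/s

10/7*pi m/s


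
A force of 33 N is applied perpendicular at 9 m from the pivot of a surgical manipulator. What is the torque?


Given: F = 33 N, r = 9 m, angle = 90 deg (perpendicular)
Using tau = F * r * sin(90)
sin(90) = 1
tau = 33 * 9 * 1
tau = 297 Nm

297 Nm


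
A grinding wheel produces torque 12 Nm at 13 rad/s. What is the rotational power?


Given: tau = 12 Nm, omega = 13 rad/s
Using P = tau * omega
P = 12 * 13
P = 156 W

156 W


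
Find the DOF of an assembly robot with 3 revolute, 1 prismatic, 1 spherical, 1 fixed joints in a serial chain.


Given: serial robot with 3 revolute, 1 prismatic, 1 spherical, 1 fixed joints
DOF contribution per joint type: revolute=1, prismatic=1, spherical=3, fixed=0
DOF = 3*1 + 1*1 + 1*3 + 1*0
DOF = 7

7


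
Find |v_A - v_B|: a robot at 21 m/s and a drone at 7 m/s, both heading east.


Given: v_A = 21 m/s east, v_B = 7 m/s east
Both move in the same direction; relative speed = |v_A - v_B|
|21 - 7| = |14|
= 14 m/s

14 m/s


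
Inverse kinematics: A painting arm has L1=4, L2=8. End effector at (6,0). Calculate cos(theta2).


Given: L1 = 4, L2 = 8, target (x, y) = (6, 0)
Using cos(theta2) = (x^2 + y^2 - L1^2 - L2^2) / (2*L1*L2)
x^2 + y^2 = 6^2 + 0 = 36
L1^2 + L2^2 = 16 + 64 = 80
Numerator = 36 - 80 = -44
Denominator = 2*4*8 = 64
cos(theta2) = -44/64 = -11/16

-11/16


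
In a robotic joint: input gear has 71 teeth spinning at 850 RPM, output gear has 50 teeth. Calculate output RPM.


Given: N1 = 71 teeth, w1 = 850 RPM, N2 = 50 teeth
Using N1*w1 = N2*w2
w2 = N1*w1 / N2
w2 = 71*850 / 50
w2 = 60350 / 50
w2 = 1207 RPM

1207 RPM


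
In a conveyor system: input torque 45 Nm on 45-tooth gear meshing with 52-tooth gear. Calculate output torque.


Given: N1 = 45, N2 = 52, T1 = 45 Nm
Using T2/T1 = N2/N1
T2 = T1 * N2 / N1
T2 = 45 * 52 / 45
T2 = 2340 / 45
T2 = 52 Nm

52 Nm


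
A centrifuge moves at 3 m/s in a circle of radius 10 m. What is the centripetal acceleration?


Given: v = 3 m/s, r = 10 m
Using a_c = v^2 / r
a_c = 3^2 / 10
a_c = 9 / 10
a_c = 9/10 m/s^2

9/10 m/s^2


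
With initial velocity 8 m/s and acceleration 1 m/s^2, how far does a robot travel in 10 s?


Given: v0 = 8 m/s, a = 1 m/s^2, t = 10 s
Using s = v0*t + (1/2)*a*t^2
s = 8*10 + (1/2)*1*10^2
s = 80 + (1/2)*100
s = 80 + 50
s = 130

130 m


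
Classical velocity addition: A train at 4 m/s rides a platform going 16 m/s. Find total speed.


Given: object velocity = 4 m/s, platform velocity = 16 m/s (same direction)
Using classical velocity addition: v_total = v_object + v_platform
v_total = 4 + 16
v_total = 20 m/s

20 m/s


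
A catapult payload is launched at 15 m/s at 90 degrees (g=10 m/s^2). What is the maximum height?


Given: v0 = 15 m/s, theta = 90 deg, g = 10 m/s^2
sin^2(90) = 1
Using H = v0^2 * sin^2(theta) / (2*g)
H = 15^2 * 1 / (2*10)
H = 225 * 1 / 20
H = 225 / 20
H = 45/4 m

45/4 m


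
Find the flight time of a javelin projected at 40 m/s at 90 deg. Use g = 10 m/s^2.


Given: v0 = 40 m/s, theta = 90 deg, g = 10 m/s^2
sin(90) = 1
Using T = 2*v0*sin(theta) / g
T = 2*40*1 / 10
T = 80 / 10
T = 8 s

8 s


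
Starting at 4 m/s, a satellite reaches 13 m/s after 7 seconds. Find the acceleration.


Given: initial velocity v0 = 4 m/s, final velocity v = 13 m/s, time t = 7 s
Using a = (v - v0) / t
a = (13 - 4) / 7
a = 9 / 7
a = 9/7 m/s^2

9/7 m/s^2


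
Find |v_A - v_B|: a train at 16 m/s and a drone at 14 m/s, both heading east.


Given: v_A = 16 m/s east, v_B = 14 m/s east
Both move in the same direction; relative speed = |v_A - v_B|
|16 - 14| = |2|
= 2 m/s

2 m/s


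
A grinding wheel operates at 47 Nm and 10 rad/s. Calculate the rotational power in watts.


Given: tau = 47 Nm, omega = 10 rad/s
Using P = tau * omega
P = 47 * 10
P = 470 W

470 W


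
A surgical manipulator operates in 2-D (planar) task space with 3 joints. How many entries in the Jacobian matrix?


Given: task space dimension = 2, joints = 3
Jacobian is a 2 x 3 matrix
Total entries = rows * columns
Total = 2 * 3
Total = 6

6


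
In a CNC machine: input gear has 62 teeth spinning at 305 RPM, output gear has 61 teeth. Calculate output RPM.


Given: N1 = 62 teeth, w1 = 305 RPM, N2 = 61 teeth
Using N1*w1 = N2*w2
w2 = N1*w1 / N2
w2 = 62*305 / 61
w2 = 18910 / 61
w2 = 310 RPM

310 RPM


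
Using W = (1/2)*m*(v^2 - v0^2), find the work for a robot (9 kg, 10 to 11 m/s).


Given: m = 9 kg, v0 = 10 m/s, v = 11 m/s
Using W = (1/2)*m*(v^2 - v0^2)
v^2 = 11^2 = 121
v0^2 = 10^2 = 100
v^2 - v0^2 = 121 - 100 = 21
W = (1/2)*9*21 = 189/2 J

189/2 J


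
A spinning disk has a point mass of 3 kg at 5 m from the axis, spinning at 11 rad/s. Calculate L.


Given: m = 3 kg, r = 5 m, omega = 11 rad/s
For a point mass: I = m*r^2
I = 3*5^2 = 3*25 = 75
L = I*omega = 75*11
L = 825 kg*m^2/s

825 kg*m^2/s


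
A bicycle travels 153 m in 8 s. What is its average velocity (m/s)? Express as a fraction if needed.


Given: distance d = 153 m, time t = 8 s
Using v = d / t
v = 153 / 8
v = 153/8 m/s

153/8 m/s


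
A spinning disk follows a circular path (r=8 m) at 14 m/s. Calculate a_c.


Given: v = 14 m/s, r = 8 m
Using a_c = v^2 / r
a_c = 14^2 / 8
a_c = 196 / 8
a_c = 49/2 m/s^2

49/2 m/s^2


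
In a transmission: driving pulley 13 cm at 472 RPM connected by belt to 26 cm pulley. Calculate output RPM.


Given: D1 = 13 cm, w1 = 472 RPM, D2 = 26 cm
Using D1*w1 = D2*w2
w2 = D1*w1 / D2
w2 = 13*472 / 26
w2 = 6136 / 26
w2 = 236 RPM

236 RPM


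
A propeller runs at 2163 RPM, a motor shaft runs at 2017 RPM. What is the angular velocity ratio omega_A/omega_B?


Given: RPM_A = 2163, RPM_B = 2017
omega = 2*pi*RPM/60, so omega_A/omega_B = RPM_A / RPM_B
omega_A/omega_B = 2163 / 2017
omega_A/omega_B = 2163/2017

2163/2017


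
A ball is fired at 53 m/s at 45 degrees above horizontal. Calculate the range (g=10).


Given: v0 = 53 m/s, theta = 45 deg, g = 10 m/s^2
sin(2*45) = sin(90) = 1
Using R = v0^2 * sin(2*theta) / g
R = 53^2 * 1 / 10
R = 2809 / 10
R = 2809/10 m

2809/10 m


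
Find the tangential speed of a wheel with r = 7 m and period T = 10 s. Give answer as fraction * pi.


Given: radius r = 7 m, period T = 10 s
Using v = 2*pi*r / T
v = 2*pi*7 / 10
v = 14*pi / 10
v = 7/5*pi m/s

7/5*pi m/s


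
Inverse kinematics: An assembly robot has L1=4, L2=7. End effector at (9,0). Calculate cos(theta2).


Given: L1 = 4, L2 = 7, target (x, y) = (9, 0)
Using cos(theta2) = (x^2 + y^2 - L1^2 - L2^2) / (2*L1*L2)
x^2 + y^2 = 9^2 + 0 = 81
L1^2 + L2^2 = 16 + 49 = 65
Numerator = 81 - 65 = 16
Denominator = 2*4*7 = 56
cos(theta2) = 16/56 = 2/7

2/7


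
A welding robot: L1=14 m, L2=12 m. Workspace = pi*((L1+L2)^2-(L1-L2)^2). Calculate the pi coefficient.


Given: L1 = 14, L2 = 12
(L1+L2)^2 = (26)^2 = 676
(L1-L2)^2 = (2)^2 = 4
Difference = 676 - 4 = 672
This equals 4*L1*L2 = 4*14*12 = 672
Workspace area = 672*pi

672


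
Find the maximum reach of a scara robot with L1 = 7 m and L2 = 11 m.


Given: L1 = 7 m, L2 = 11 m
For a 2-link planar arm, max reach = L1 + L2 (fully extended)
Max reach = 7 + 11
Max reach = 18 m

18 m


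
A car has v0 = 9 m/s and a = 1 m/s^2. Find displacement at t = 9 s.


Given: v0 = 9 m/s, a = 1 m/s^2, t = 9 s
Using s = v0*t + (1/2)*a*t^2
s = 9*9 + (1/2)*1*9^2
s = 81 + (1/2)*81
s = 81 + 81/2
s = 243/2

243/2 m


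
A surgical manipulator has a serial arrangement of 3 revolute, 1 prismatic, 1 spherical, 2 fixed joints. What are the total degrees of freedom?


Given: serial robot with 3 revolute, 1 prismatic, 1 spherical, 2 fixed joints
DOF contribution per joint type: revolute=1, prismatic=1, spherical=3, fixed=0
DOF = 3*1 + 1*1 + 1*3 + 2*0
DOF = 7

7


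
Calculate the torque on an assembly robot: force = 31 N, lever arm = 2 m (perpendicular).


Given: F = 31 N, r = 2 m, angle = 90 deg (perpendicular)
Using tau = F * r * sin(90)
sin(90) = 1
tau = 31 * 2 * 1
tau = 62 Nm

62 Nm


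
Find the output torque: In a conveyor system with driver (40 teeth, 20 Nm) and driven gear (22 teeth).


Given: N1 = 40, N2 = 22, T1 = 20 Nm
Using T2/T1 = N2/N1
T2 = T1 * N2 / N1
T2 = 20 * 22 / 40
T2 = 440 / 40
T2 = 11 Nm

11 Nm


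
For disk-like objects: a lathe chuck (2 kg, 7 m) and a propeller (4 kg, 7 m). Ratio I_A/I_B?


Given: M1=2 kg, R1=7 m, M2=4 kg, R2=7 m
For a disk: I = (1/2)*M*R^2, so I_A/I_B = (M1*R1^2)/(M2*R2^2)
M1*R1^2 = 2*49 = 98
M2*R2^2 = 4*49 = 196
I_A/I_B = 98/196 = 1/2

1/2


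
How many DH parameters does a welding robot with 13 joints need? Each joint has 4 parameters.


Given: 13 joints, 4 DH parameters per joint (d, theta, a, alpha)
Total DH parameters = number_of_joints * 4
Total = 13 * 4
Total = 52

52


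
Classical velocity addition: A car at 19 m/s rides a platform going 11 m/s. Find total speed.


Given: object velocity = 19 m/s, platform velocity = 11 m/s (same direction)
Using classical velocity addition: v_total = v_object + v_platform
v_total = 19 + 11
v_total = 30 m/s

30 m/s


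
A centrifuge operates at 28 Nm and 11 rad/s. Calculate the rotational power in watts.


Given: tau = 28 Nm, omega = 11 rad/s
Using P = tau * omega
P = 28 * 11
P = 308 W

308 W


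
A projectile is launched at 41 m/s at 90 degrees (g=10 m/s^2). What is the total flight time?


Given: v0 = 41 m/s, theta = 90 deg, g = 10 m/s^2
sin(90) = 1
Using T = 2*v0*sin(theta) / g
T = 2*41*1 / 10
T = 82 / 10
T = 41/5 s

41/5 s


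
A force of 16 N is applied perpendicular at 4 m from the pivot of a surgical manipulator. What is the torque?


Given: F = 16 N, r = 4 m, angle = 90 deg (perpendicular)
Using tau = F * r * sin(90)
sin(90) = 1
tau = 16 * 4 * 1
tau = 64 Nm

64 Nm


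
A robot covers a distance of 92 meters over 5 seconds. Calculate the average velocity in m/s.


Given: distance d = 92 m, time t = 5 s
Using v = d / t
v = 92 / 5
v = 92/5 m/s

92/5 m/s


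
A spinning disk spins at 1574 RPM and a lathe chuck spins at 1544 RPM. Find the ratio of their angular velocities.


Given: RPM_A = 1574, RPM_B = 1544
omega = 2*pi*RPM/60, so omega_A/omega_B = RPM_A / RPM_B
omega_A/omega_B = 1574 / 1544
omega_A/omega_B = 787/772

787/772


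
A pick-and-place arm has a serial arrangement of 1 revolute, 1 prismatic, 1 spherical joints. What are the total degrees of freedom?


Given: serial robot with 1 revolute, 1 prismatic, 1 spherical joints
DOF contribution per joint type: revolute=1, prismatic=1, spherical=3, fixed=0
DOF = 1*1 + 1*1 + 1*3
DOF = 5

5


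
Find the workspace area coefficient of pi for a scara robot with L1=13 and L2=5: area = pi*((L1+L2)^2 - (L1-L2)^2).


Given: L1 = 13, L2 = 5
(L1+L2)^2 = (18)^2 = 324
(L1-L2)^2 = (8)^2 = 64
Difference = 324 - 64 = 260
This equals 4*L1*L2 = 4*13*5 = 260
Workspace area = 260*pi

260


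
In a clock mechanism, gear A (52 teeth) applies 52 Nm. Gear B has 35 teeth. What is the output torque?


Given: N1 = 52, N2 = 35, T1 = 52 Nm
Using T2/T1 = N2/N1
T2 = T1 * N2 / N1
T2 = 52 * 35 / 52
T2 = 1820 / 52
T2 = 35 Nm

35 Nm


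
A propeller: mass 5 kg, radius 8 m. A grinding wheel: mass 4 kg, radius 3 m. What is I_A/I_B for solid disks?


Given: M1=5 kg, R1=8 m, M2=4 kg, R2=3 m
For a disk: I = (1/2)*M*R^2, so I_A/I_B = (M1*R1^2)/(M2*R2^2)
M1*R1^2 = 5*64 = 320
M2*R2^2 = 4*9 = 36
I_A/I_B = 320/36 = 80/9

80/9


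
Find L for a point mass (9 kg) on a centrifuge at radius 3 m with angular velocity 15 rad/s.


Given: m = 9 kg, r = 3 m, omega = 15 rad/s
For a point mass: I = m*r^2
I = 9*3^2 = 9*9 = 81
L = I*omega = 81*15
L = 1215 kg*m^2/s

1215 kg*m^2/s


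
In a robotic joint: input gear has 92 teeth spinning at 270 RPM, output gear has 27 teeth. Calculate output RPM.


Given: N1 = 92 teeth, w1 = 270 RPM, N2 = 27 teeth
Using N1*w1 = N2*w2
w2 = N1*w1 / N2
w2 = 92*270 / 27
w2 = 24840 / 27
w2 = 920 RPM

920 RPM


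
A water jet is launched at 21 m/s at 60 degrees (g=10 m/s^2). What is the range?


Given: v0 = 21 m/s, theta = 60 deg, g = 10 m/s^2
sin(2*60) = sin(120) = sqrt(3)/2
Using R = v0^2 * sin(2*theta) / g
R = 21^2 * (sqrt(3)/2) / 10
R = 441 * sqrt(3) / 20
R = 441/20*sqrt(3) m

441/20*sqrt(3) m


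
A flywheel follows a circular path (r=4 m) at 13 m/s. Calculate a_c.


Given: v = 13 m/s, r = 4 m
Using a_c = v^2 / r
a_c = 13^2 / 4
a_c = 169 / 4
a_c = 169/4 m/s^2

169/4 m/s^2


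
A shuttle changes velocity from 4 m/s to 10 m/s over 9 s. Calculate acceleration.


Given: initial velocity v0 = 4 m/s, final velocity v = 10 m/s, time t = 9 s
Using a = (v - v0) / t
a = (10 - 4) / 9
a = 6 / 9
a = 2/3 m/s^2

2/3 m/s^2


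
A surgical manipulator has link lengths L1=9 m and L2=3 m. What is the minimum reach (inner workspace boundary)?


Given: L1 = 9 m, L2 = 3 m
For a 2-link planar arm, min reach = |L1 - L2| (second link folded back)
Min reach = |9 - 3|
Min reach = 6 m

6 m


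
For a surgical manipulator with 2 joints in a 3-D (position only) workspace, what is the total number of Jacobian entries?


Given: task space dimension = 3, joints = 2
Jacobian is a 3 x 2 matrix
Total entries = rows * columns
Total = 3 * 2
Total = 6

6


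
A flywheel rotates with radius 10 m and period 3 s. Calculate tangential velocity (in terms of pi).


Given: radius r = 10 m, period T = 3 s
Using v = 2*pi*r / T
v = 2*pi*10 / 3
v = 20*pi / 3
v = 20/3*pi m/s

20/3*pi m/s


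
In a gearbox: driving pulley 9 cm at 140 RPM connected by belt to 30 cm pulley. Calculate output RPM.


Given: D1 = 9 cm, w1 = 140 RPM, D2 = 30 cm
Using D1*w1 = D2*w2
w2 = D1*w1 / D2
w2 = 9*140 / 30
w2 = 1260 / 30
w2 = 42 RPM

42 RPM


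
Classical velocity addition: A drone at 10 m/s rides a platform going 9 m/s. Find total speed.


Given: object velocity = 10 m/s, platform velocity = 9 m/s (same direction)
Using classical velocity addition: v_total = v_object + v_platform
v_total = 10 + 9
v_total = 19 m/s

19 m/s


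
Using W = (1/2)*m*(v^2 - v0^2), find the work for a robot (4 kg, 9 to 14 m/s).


Given: m = 4 kg, v0 = 9 m/s, v = 14 m/s
Using W = (1/2)*m*(v^2 - v0^2)
v^2 = 14^2 = 196
v0^2 = 9^2 = 81
v^2 - v0^2 = 196 - 81 = 115
W = (1/2)*4*115 = 230 J

230 J


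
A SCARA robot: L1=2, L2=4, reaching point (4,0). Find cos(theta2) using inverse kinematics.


Given: L1 = 2, L2 = 4, target (x, y) = (4, 0)
Using cos(theta2) = (x^2 + y^2 - L1^2 - L2^2) / (2*L1*L2)
x^2 + y^2 = 4^2 + 0 = 16
L1^2 + L2^2 = 4 + 16 = 20
Numerator = 16 - 20 = -4
Denominator = 2*2*4 = 16
cos(theta2) = -4/16 = -1/4

-1/4


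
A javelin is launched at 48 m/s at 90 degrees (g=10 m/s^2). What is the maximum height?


Given: v0 = 48 m/s, theta = 90 deg, g = 10 m/s^2
sin^2(90) = 1
Using H = v0^2 * sin^2(theta) / (2*g)
H = 48^2 * 1 / (2*10)
H = 2304 * 1 / 20
H = 2304 / 20
H = 576/5 m

576/5 m


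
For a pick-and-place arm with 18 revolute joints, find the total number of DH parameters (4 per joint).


Given: 18 joints, 4 DH parameters per joint (d, theta, a, alpha)
Total DH parameters = number_of_joints * 4
Total = 18 * 4
Total = 72

72


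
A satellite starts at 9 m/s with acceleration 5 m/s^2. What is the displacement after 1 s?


Given: v0 = 9 m/s, a = 5 m/s^2, t = 1 s
Using s = v0*t + (1/2)*a*t^2
s = 9*1 + (1/2)*5*1^2
s = 9 + (1/2)*5
s = 9 + 5/2
s = 23/2

23/2 m


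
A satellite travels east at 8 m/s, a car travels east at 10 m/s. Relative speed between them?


Given: v_A = 8 m/s east, v_B = 10 m/s east
Both move in the same direction; relative speed = |v_A - v_B|
|8 - 10| = |-2|
= 2 m/s

2 m/s


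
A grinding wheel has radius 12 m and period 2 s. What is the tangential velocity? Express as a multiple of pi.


Given: radius r = 12 m, period T = 2 s
Using v = 2*pi*r / T
v = 2*pi*12 / 2
v = 24*pi / 2
v = 12*pi m/s

12*pi m/s


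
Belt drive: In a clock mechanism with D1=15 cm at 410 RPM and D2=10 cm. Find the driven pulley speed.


Given: D1 = 15 cm, w1 = 410 RPM, D2 = 10 cm
Using D1*w1 = D2*w2
w2 = D1*w1 / D2
w2 = 15*410 / 10
w2 = 6150 / 10
w2 = 615 RPM

615 RPM


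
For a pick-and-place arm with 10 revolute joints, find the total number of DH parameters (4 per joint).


Given: 10 joints, 4 DH parameters per joint (d, theta, a, alpha)
Total DH parameters = number_of_joints * 4
Total = 10 * 4
Total = 40

40


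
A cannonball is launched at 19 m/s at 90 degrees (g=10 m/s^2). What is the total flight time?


Given: v0 = 19 m/s, theta = 90 deg, g = 10 m/s^2
sin(90) = 1
Using T = 2*v0*sin(theta) / g
T = 2*19*1 / 10
T = 38 / 10
T = 19/5 s

19/5 s


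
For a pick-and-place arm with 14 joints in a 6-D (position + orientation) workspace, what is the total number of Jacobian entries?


Given: task space dimension = 6, joints = 14
Jacobian is a 6 x 14 matrix
Total entries = rows * columns
Total = 6 * 14
Total = 84

84


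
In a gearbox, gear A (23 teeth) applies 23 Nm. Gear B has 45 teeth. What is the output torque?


Given: N1 = 23, N2 = 45, T1 = 23 Nm
Using T2/T1 = N2/N1
T2 = T1 * N2 / N1
T2 = 23 * 45 / 23
T2 = 1035 / 23
T2 = 45 Nm

45 Nm


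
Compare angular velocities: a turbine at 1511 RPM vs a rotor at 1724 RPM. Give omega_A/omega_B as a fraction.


Given: RPM_A = 1511, RPM_B = 1724
omega = 2*pi*RPM/60, so omega_A/omega_B = RPM_A / RPM_B
omega_A/omega_B = 1511 / 1724
omega_A/omega_B = 1511/1724

1511/1724


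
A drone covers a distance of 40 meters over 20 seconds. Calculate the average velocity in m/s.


Given: distance d = 40 m, time t = 20 s
Using v = d / t
v = 40 / 20
v = 2 m/s

2 m/s


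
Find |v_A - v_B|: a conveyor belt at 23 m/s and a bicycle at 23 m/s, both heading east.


Given: v_A = 23 m/s east, v_B = 23 m/s east
Both move in the same direction; relative speed = |v_A - v_B|
|23 - 23| = |0|
= 0 m/s

0 m/s


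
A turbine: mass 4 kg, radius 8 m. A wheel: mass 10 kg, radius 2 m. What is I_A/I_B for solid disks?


Given: M1=4 kg, R1=8 m, M2=10 kg, R2=2 m
For a disk: I = (1/2)*M*R^2, so I_A/I_B = (M1*R1^2)/(M2*R2^2)
M1*R1^2 = 4*64 = 256
M2*R2^2 = 10*4 = 40
I_A/I_B = 256/40 = 32/5

32/5


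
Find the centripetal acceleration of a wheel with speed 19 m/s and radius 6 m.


Given: v = 19 m/s, r = 6 m
Using a_c = v^2 / r
a_c = 19^2 / 6
a_c = 361 / 6
a_c = 361/6 m/s^2

361/6 m/s^2


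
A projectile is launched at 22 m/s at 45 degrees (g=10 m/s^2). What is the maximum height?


Given: v0 = 22 m/s, theta = 45 deg, g = 10 m/s^2
sin^2(45) = 1/2
Using H = v0^2 * sin^2(theta) / (2*g)
H = 22^2 * 1/2 / (2*10)
H = 484 * 1/2 / 20
H = 242 / 20
H = 121/10 m

121/10 m


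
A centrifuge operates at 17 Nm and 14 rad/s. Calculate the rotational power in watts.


Given: tau = 17 Nm, omega = 14 rad/s
Using P = tau * omega
P = 17 * 14
P = 238 W

238 W


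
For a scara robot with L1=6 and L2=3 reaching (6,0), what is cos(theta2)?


Given: L1 = 6, L2 = 3, target (x, y) = (6, 0)
Using cos(theta2) = (x^2 + y^2 - L1^2 - L2^2) / (2*L1*L2)
x^2 + y^2 = 6^2 + 0 = 36
L1^2 + L2^2 = 36 + 9 = 45
Numerator = 36 - 45 = -9
Denominator = 2*6*3 = 36
cos(theta2) = -9/36 = -1/4

-1/4


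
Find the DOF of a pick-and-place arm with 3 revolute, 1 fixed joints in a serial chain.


Given: serial robot with 3 revolute, 1 fixed joints
DOF contribution per joint type: revolute=1, prismatic=1, spherical=3, fixed=0
DOF = 3*1 + 1*0
DOF = 3

3


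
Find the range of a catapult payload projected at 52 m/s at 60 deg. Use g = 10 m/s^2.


Given: v0 = 52 m/s, theta = 60 deg, g = 10 m/s^2
sin(2*60) = sin(120) = sqrt(3)/2
Using R = v0^2 * sin(2*theta) / g
R = 52^2 * (sqrt(3)/2) / 10
R = 2704 * sqrt(3) / 20
R = 676/5*sqrt(3) m

676/5*sqrt(3) m


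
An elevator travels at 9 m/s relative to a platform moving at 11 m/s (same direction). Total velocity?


Given: object velocity = 9 m/s, platform velocity = 11 m/s (same direction)
Using classical velocity addition: v_total = v_object + v_platform
v_total = 9 + 11
v_total = 20 m/s

20 m/s


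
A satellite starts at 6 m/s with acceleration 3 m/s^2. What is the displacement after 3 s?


Given: v0 = 6 m/s, a = 3 m/s^2, t = 3 s
Using s = v0*t + (1/2)*a*t^2
s = 6*3 + (1/2)*3*3^2
s = 18 + (1/2)*27
s = 18 + 27/2
s = 63/2

63/2 m


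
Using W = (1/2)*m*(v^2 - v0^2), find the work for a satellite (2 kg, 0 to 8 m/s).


Given: m = 2 kg, v0 = 0 m/s, v = 8 m/s
Using W = (1/2)*m*(v^2 - v0^2)
v^2 = 8^2 = 64
v0^2 = 0^2 = 0
v^2 - v0^2 = 64 - 0 = 64
W = (1/2)*2*64 = 64 J

64 J


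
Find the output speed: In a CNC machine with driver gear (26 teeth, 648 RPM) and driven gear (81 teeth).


Given: N1 = 26 teeth, w1 = 648 RPM, N2 = 81 teeth
Using N1*w1 = N2*w2
w2 = N1*w1 / N2
w2 = 26*648 / 81
w2 = 16848 / 81
w2 = 208 RPM

208 RPM


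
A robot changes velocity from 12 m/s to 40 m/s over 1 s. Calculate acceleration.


Given: initial velocity v0 = 12 m/s, final velocity v = 40 m/s, time t = 1 s
Using a = (v - v0) / t
a = (40 - 12) / 1
a = 28 / 1
a = 28 m/s^2

28 m/s^2


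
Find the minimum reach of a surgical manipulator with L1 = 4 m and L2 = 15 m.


Given: L1 = 4 m, L2 = 15 m
For a 2-link planar arm, min reach = |L1 - L2| (second link folded back)
Min reach = |4 - 15|
Min reach = 11 m

11 m


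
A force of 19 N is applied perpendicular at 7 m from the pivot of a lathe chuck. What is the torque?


Given: F = 19 N, r = 7 m, angle = 90 deg (perpendicular)
Using tau = F * r * sin(90)
sin(90) = 1
tau = 19 * 7 * 1
tau = 133 Nm

133 Nm


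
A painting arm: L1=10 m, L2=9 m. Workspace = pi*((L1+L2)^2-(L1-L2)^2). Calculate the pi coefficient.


Given: L1 = 10, L2 = 9
(L1+L2)^2 = (19)^2 = 361
(L1-L2)^2 = (1)^2 = 1
Difference = 361 - 1 = 360
This equals 4*L1*L2 = 4*10*9 = 360
Workspace area = 360*pi

360


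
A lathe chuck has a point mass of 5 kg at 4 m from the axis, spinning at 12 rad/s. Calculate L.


Given: m = 5 kg, r = 4 m, omega = 12 rad/s
For a point mass: I = m*r^2
I = 5*4^2 = 5*16 = 80
L = I*omega = 80*12
L = 960 kg*m^2/s

960 kg*m^2/s


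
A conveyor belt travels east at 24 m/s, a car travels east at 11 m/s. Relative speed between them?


Given: v_A = 24 m/s east, v_B = 11 m/s east
Both move in the same direction; relative speed = |v_A - v_B|
|24 - 11| = |13|
= 13 m/s

13 m/s


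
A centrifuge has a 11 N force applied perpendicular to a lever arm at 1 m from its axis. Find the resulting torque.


Given: F = 11 N, r = 1 m, angle = 90 deg (perpendicular)
Using tau = F * r * sin(90)
sin(90) = 1
tau = 11 * 1 * 1
tau = 11 Nm

11 Nm


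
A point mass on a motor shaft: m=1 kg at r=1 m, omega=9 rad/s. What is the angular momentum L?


Given: m = 1 kg, r = 1 m, omega = 9 rad/s
For a point mass: I = m*r^2
I = 1*1^2 = 1*1 = 1
L = I*omega = 1*9
L = 9 kg*m^2/s

9 kg*m^2/s


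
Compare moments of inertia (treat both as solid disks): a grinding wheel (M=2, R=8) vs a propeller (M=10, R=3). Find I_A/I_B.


Given: M1=2 kg, R1=8 m, M2=10 kg, R2=3 m
For a disk: I = (1/2)*M*R^2, so I_A/I_B = (M1*R1^2)/(M2*R2^2)
M1*R1^2 = 2*64 = 128
M2*R2^2 = 10*9 = 90
I_A/I_B = 128/90 = 64/45

64/45


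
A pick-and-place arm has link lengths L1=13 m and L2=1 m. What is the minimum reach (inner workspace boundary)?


Given: L1 = 13 m, L2 = 1 m
For a 2-link planar arm, min reach = |L1 - L2| (second link folded back)
Min reach = |13 - 1|
Min reach = 12 m

12 m


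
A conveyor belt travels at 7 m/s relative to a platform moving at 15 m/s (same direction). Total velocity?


Given: object velocity = 7 m/s, platform velocity = 15 m/s (same direction)
Using classical velocity addition: v_total = v_object + v_platform
v_total = 7 + 15
v_total = 22 m/s

22 m/s


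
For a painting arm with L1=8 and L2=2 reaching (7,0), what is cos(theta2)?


Given: L1 = 8, L2 = 2, target (x, y) = (7, 0)
Using cos(theta2) = (x^2 + y^2 - L1^2 - L2^2) / (2*L1*L2)
x^2 + y^2 = 7^2 + 0 = 49
L1^2 + L2^2 = 64 + 4 = 68
Numerator = 49 - 68 = -19
Denominator = 2*8*2 = 32
cos(theta2) = -19/32 = -19/32

-19/32


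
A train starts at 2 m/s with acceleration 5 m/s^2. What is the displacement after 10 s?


Given: v0 = 2 m/s, a = 5 m/s^2, t = 10 s
Using s = v0*t + (1/2)*a*t^2
s = 2*10 + (1/2)*5*10^2
s = 20 + (1/2)*500
s = 20 + 250
s = 270

270 m


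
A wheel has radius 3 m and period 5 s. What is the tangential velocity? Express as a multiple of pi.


Given: radius r = 3 m, period T = 5 s
Using v = 2*pi*r / T
v = 2*pi*3 / 5
v = 6*pi / 5
v = 6/5*pi m/s

6/5*pi m/s


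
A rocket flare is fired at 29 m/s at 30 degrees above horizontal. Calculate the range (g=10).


Given: v0 = 29 m/s, theta = 30 deg, g = 10 m/s^2
sin(2*30) = sin(60) = sqrt(3)/2
Using R = v0^2 * sin(2*theta) / g
R = 29^2 * (sqrt(3)/2) / 10
R = 841 * sqrt(3) / 20
R = 841/20*sqrt(3) m

841/20*sqrt(3) m


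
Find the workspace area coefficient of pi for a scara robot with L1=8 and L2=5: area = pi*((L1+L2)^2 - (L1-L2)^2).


Given: L1 = 8, L2 = 5
(L1+L2)^2 = (13)^2 = 169
(L1-L2)^2 = (3)^2 = 9
Difference = 169 - 9 = 160
This equals 4*L1*L2 = 4*8*5 = 160
Workspace area = 160*pi

160


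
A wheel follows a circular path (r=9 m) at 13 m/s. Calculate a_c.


Given: v = 13 m/s, r = 9 m
Using a_c = v^2 / r
a_c = 13^2 / 9
a_c = 169 / 9
a_c = 169/9 m/s^2

169/9 m/s^2


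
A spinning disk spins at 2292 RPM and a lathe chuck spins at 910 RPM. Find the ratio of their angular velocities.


Given: RPM_A = 2292, RPM_B = 910
omega = 2*pi*RPM/60, so omega_A/omega_B = RPM_A / RPM_B
omega_A/omega_B = 2292 / 910
omega_A/omega_B = 1146/455

1146/455


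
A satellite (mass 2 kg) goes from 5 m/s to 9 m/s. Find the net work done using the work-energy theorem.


Given: m = 2 kg, v0 = 5 m/s, v = 9 m/s
Using W = (1/2)*m*(v^2 - v0^2)
v^2 = 9^2 = 81
v0^2 = 5^2 = 25
v^2 - v0^2 = 81 - 25 = 56
W = (1/2)*2*56 = 56 J

56 J


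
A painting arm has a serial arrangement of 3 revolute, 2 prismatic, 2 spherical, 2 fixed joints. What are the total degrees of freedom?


Given: serial robot with 3 revolute, 2 prismatic, 2 spherical, 2 fixed joints
DOF contribution per joint type: revolute=1, prismatic=1, spherical=3, fixed=0
DOF = 3*1 + 2*1 + 2*3 + 2*0
DOF = 11

11


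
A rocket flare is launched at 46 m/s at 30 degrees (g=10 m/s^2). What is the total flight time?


Given: v0 = 46 m/s, theta = 30 deg, g = 10 m/s^2
sin(30) = 1/2
Using T = 2*v0*sin(theta) / g
T = 2*46*1/2 / 10
T = 46 / 10
T = 23/5 s

23/5 s


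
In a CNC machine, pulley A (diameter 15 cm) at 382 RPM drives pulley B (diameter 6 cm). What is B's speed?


Given: D1 = 15 cm, w1 = 382 RPM, D2 = 6 cm
Using D1*w1 = D2*w2
w2 = D1*w1 / D2
w2 = 15*382 / 6
w2 = 5730 / 6
w2 = 955 RPM

955 RPM


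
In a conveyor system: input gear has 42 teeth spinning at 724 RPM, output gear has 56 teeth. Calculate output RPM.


Given: N1 = 42 teeth, w1 = 724 RPM, N2 = 56 teeth
Using N1*w1 = N2*w2
w2 = N1*w1 / N2
w2 = 42*724 / 56
w2 = 30408 / 56
w2 = 543 RPM

543 RPM


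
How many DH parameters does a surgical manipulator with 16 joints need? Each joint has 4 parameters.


Given: 16 joints, 4 DH parameters per joint (d, theta, a, alpha)
Total DH parameters = number_of_joints * 4
Total = 16 * 4
Total = 64

64


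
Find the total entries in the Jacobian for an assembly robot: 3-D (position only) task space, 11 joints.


Given: task space dimension = 3, joints = 11
Jacobian is a 3 x 11 matrix
Total entries = rows * columns
Total = 3 * 11
Total = 33

33


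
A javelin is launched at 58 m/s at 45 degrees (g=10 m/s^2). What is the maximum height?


Given: v0 = 58 m/s, theta = 45 deg, g = 10 m/s^2
sin^2(45) = 1/2
Using H = v0^2 * sin^2(theta) / (2*g)
H = 58^2 * 1/2 / (2*10)
H = 3364 * 1/2 / 20
H = 1682 / 20
H = 841/10 m

841/10 m


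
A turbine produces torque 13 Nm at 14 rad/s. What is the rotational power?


Given: tau = 13 Nm, omega = 14 rad/s
Using P = tau * omega
P = 13 * 14
P = 182 W

182 W


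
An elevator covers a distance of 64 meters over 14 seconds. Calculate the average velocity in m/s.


Given: distance d = 64 m, time t = 14 s
Using v = d / t
v = 64 / 14
v = 32/7 m/s

32/7 m/s


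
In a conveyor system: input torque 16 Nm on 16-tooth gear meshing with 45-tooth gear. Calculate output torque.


Given: N1 = 16, N2 = 45, T1 = 16 Nm
Using T2/T1 = N2/N1
T2 = T1 * N2 / N1
T2 = 16 * 45 / 16
T2 = 720 / 16
T2 = 45 Nm

45 Nm


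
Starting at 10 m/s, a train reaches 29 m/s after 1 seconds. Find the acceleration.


Given: initial velocity v0 = 10 m/s, final velocity v = 29 m/s, time t = 1 s
Using a = (v - v0) / t
a = (29 - 10) / 1
a = 19 / 1
a = 19 m/s^2

19 m/s^2


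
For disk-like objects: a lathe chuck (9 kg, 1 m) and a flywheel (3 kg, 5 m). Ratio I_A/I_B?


Given: M1=9 kg, R1=1 m, M2=3 kg, R2=5 m
For a disk: I = (1/2)*M*R^2, so I_A/I_B = (M1*R1^2)/(M2*R2^2)
M1*R1^2 = 9*1 = 9
M2*R2^2 = 3*25 = 75
I_A/I_B = 9/75 = 3/25

3/25


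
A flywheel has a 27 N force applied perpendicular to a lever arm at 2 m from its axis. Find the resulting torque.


Given: F = 27 N, r = 2 m, angle = 90 deg (perpendicular)
Using tau = F * r * sin(90)
sin(90) = 1
tau = 27 * 2 * 1
tau = 54 Nm

54 Nm


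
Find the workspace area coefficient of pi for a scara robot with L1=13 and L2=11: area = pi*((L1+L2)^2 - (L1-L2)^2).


Given: L1 = 13, L2 = 11
(L1+L2)^2 = (24)^2 = 576
(L1-L2)^2 = (2)^2 = 4
Difference = 576 - 4 = 572
This equals 4*L1*L2 = 4*13*11 = 572
Workspace area = 572*pi

572


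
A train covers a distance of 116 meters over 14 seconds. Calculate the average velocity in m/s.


Given: distance d = 116 m, time t = 14 s
Using v = d / t
v = 116 / 14
v = 58/7 m/s

58/7 m/s


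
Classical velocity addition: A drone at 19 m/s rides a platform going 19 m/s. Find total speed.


Given: object velocity = 19 m/s, platform velocity = 19 m/s (same direction)
Using classical velocity addition: v_total = v_object + v_platform
v_total = 19 + 19
v_total = 38 m/s

38 m/s


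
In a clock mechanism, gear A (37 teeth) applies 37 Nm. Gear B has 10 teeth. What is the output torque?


Given: N1 = 37, N2 = 10, T1 = 37 Nm
Using T2/T1 = N2/N1
T2 = T1 * N2 / N1
T2 = 37 * 10 / 37
T2 = 370 / 37
T2 = 10 Nm

10 Nm


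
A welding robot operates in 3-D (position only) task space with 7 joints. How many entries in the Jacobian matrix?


Given: task space dimension = 3, joints = 7
Jacobian is a 3 x 7 matrix
Total entries = rows * columns
Total = 3 * 7
Total = 21

21


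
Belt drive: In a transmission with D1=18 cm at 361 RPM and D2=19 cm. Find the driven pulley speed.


Given: D1 = 18 cm, w1 = 361 RPM, D2 = 19 cm
Using D1*w1 = D2*w2
w2 = D1*w1 / D2
w2 = 18*361 / 19
w2 = 6498 / 19
w2 = 342 RPM

342 RPM


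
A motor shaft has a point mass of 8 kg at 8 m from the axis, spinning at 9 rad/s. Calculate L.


Given: m = 8 kg, r = 8 m, omega = 9 rad/s
For a point mass: I = m*r^2
I = 8*8^2 = 8*64 = 512
L = I*omega = 512*9
L = 4608 kg*m^2/s

4608 kg*m^2/s


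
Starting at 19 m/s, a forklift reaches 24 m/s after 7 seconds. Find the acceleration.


Given: initial velocity v0 = 19 m/s, final velocity v = 24 m/s, time t = 7 s
Using a = (v - v0) / t
a = (24 - 19) / 7
a = 5 / 7
a = 5/7 m/s^2

5/7 m/s^2


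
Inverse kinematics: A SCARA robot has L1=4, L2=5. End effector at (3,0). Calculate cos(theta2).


Given: L1 = 4, L2 = 5, target (x, y) = (3, 0)
Using cos(theta2) = (x^2 + y^2 - L1^2 - L2^2) / (2*L1*L2)
x^2 + y^2 = 3^2 + 0 = 9
L1^2 + L2^2 = 16 + 25 = 41
Numerator = 9 - 41 = -32
Denominator = 2*4*5 = 40
cos(theta2) = -32/40 = -4/5

-4/5


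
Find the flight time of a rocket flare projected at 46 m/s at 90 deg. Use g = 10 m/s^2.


Given: v0 = 46 m/s, theta = 90 deg, g = 10 m/s^2
sin(90) = 1
Using T = 2*v0*sin(theta) / g
T = 2*46*1 / 10
T = 92 / 10
T = 46/5 s

46/5 s


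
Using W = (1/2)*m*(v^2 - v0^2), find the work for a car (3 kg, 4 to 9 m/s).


Given: m = 3 kg, v0 = 4 m/s, v = 9 m/s
Using W = (1/2)*m*(v^2 - v0^2)
v^2 = 9^2 = 81
v0^2 = 4^2 = 16
v^2 - v0^2 = 81 - 16 = 65
W = (1/2)*3*65 = 195/2 J

195/2 J


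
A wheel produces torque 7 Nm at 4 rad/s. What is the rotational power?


Given: tau = 7 Nm, omega = 4 rad/s
Using P = tau * omega
P = 7 * 4
P = 28 W

28 W


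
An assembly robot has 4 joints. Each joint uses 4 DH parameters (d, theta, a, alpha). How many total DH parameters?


Given: 4 joints, 4 DH parameters per joint (d, theta, a, alpha)
Total DH parameters = number_of_joints * 4
Total = 4 * 4
Total = 16

16
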